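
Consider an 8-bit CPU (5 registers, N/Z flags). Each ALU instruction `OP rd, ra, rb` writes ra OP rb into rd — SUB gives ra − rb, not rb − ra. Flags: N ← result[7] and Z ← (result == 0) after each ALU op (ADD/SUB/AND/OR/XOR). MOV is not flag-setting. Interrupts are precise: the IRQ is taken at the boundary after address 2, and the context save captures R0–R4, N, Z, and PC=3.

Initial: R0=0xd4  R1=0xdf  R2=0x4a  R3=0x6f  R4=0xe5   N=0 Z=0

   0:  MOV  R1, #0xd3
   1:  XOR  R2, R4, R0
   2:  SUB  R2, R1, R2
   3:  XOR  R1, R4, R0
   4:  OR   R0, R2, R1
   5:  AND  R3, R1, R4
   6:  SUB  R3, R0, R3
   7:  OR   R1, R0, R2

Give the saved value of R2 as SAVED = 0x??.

after  0: R0=0xd4 R1=0xd3 R2=0x4a R3=0x6f R4=0xe5  N=0 Z=0
after  1: R0=0xd4 R1=0xd3 R2=0x31 R3=0x6f R4=0xe5  N=0 Z=0
after  2: R0=0xd4 R1=0xd3 R2=0xa2 R3=0x6f R4=0xe5  N=1 Z=0
-- IRQ taken; context saved, return-PC = 3 --

SAVED = 0xa2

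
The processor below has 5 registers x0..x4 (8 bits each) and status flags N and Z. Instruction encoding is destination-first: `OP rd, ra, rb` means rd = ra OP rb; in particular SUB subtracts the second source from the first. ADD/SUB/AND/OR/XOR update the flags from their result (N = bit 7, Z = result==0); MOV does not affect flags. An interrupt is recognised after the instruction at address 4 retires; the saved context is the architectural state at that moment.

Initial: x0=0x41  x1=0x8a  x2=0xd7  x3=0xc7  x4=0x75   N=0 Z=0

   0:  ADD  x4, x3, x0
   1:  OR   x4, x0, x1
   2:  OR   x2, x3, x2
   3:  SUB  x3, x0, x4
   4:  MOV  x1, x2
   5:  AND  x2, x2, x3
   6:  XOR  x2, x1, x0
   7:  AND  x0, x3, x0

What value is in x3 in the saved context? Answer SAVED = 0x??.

SAVED = 0x76

after  0: x0=0x41 x1=0x8a x2=0xd7 x3=0xc7 x4=0x08  N=0 Z=0
after  1: x0=0x41 x1=0x8a x2=0xd7 x3=0xc7 x4=0xcb  N=1 Z=0
after  2: x0=0x41 x1=0x8a x2=0xd7 x3=0xc7 x4=0xcb  N=1 Z=0
after  3: x0=0x41 x1=0x8a x2=0xd7 x3=0x76 x4=0xcb  N=0 Z=0
after  4: x0=0x41 x1=0xd7 x2=0xd7 x3=0x76 x4=0xcb  N=0 Z=0
-- IRQ taken; context saved, return-PC = 5 --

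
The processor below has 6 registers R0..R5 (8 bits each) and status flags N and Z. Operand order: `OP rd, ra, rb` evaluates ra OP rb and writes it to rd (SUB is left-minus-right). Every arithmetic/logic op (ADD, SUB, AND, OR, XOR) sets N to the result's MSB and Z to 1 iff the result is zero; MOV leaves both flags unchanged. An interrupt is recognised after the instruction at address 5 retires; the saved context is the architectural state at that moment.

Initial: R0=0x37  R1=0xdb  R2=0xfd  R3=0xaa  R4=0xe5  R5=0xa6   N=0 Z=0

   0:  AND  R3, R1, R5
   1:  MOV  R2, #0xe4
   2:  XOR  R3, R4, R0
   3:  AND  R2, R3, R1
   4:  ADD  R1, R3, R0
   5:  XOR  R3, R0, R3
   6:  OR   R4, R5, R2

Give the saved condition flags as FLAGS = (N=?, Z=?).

FLAGS = (N=1, Z=0)

after  0: R0=0x37 R1=0xdb R2=0xfd R3=0x82 R4=0xe5 R5=0xa6  N=1 Z=0
after  1: R0=0x37 R1=0xdb R2=0xe4 R3=0x82 R4=0xe5 R5=0xa6  N=1 Z=0
after  2: R0=0x37 R1=0xdb R2=0xe4 R3=0xd2 R4=0xe5 R5=0xa6  N=1 Z=0
after  3: R0=0x37 R1=0xdb R2=0xd2 R3=0xd2 R4=0xe5 R5=0xa6  N=1 Z=0
after  4: R0=0x37 R1=0x09 R2=0xd2 R3=0xd2 R4=0xe5 R5=0xa6  N=0 Z=0
after  5: R0=0x37 R1=0x09 R2=0xd2 R3=0xe5 R4=0xe5 R5=0xa6  N=1 Z=0
-- IRQ taken; context saved, return-PC = 6 --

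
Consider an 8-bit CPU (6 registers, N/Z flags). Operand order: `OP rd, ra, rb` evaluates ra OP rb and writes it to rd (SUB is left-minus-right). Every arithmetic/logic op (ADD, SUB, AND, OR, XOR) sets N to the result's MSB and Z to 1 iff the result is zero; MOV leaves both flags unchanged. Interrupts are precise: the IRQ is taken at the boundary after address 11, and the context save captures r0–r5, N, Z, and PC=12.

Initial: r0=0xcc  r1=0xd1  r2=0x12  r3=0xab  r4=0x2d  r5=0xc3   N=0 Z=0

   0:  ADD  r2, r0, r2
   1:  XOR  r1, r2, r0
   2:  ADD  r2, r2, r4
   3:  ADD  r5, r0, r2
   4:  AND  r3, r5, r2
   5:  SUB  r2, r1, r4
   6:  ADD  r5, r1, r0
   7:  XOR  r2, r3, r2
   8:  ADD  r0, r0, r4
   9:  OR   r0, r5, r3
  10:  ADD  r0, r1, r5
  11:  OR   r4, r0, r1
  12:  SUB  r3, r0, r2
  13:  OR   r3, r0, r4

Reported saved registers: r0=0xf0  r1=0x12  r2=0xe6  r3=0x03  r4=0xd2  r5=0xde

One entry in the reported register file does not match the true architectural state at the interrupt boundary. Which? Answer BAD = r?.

after  0: r0=0xcc r1=0xd1 r2=0xde r3=0xab r4=0x2d r5=0xc3  N=1 Z=0
after  1: r0=0xcc r1=0x12 r2=0xde r3=0xab r4=0x2d r5=0xc3  N=0 Z=0
after  2: r0=0xcc r1=0x12 r2=0x0b r3=0xab r4=0x2d r5=0xc3  N=0 Z=0
after  3: r0=0xcc r1=0x12 r2=0x0b r3=0xab r4=0x2d r5=0xd7  N=1 Z=0
after  4: r0=0xcc r1=0x12 r2=0x0b r3=0x03 r4=0x2d r5=0xd7  N=0 Z=0
after  5: r0=0xcc r1=0x12 r2=0xe5 r3=0x03 r4=0x2d r5=0xd7  N=1 Z=0
after  6: r0=0xcc r1=0x12 r2=0xe5 r3=0x03 r4=0x2d r5=0xde  N=1 Z=0
after  7: r0=0xcc r1=0x12 r2=0xe6 r3=0x03 r4=0x2d r5=0xde  N=1 Z=0
after  8: r0=0xf9 r1=0x12 r2=0xe6 r3=0x03 r4=0x2d r5=0xde  N=1 Z=0
after  9: r0=0xdf r1=0x12 r2=0xe6 r3=0x03 r4=0x2d r5=0xde  N=1 Z=0
after 10: r0=0xf0 r1=0x12 r2=0xe6 r3=0x03 r4=0x2d r5=0xde  N=1 Z=0
after 11: r0=0xf0 r1=0x12 r2=0xe6 r3=0x03 r4=0xf2 r5=0xde  N=1 Z=0
-- IRQ taken; context saved, return-PC = 12 --
mismatch: r4: reported 0xd2 vs actual 0xf2

BAD = r4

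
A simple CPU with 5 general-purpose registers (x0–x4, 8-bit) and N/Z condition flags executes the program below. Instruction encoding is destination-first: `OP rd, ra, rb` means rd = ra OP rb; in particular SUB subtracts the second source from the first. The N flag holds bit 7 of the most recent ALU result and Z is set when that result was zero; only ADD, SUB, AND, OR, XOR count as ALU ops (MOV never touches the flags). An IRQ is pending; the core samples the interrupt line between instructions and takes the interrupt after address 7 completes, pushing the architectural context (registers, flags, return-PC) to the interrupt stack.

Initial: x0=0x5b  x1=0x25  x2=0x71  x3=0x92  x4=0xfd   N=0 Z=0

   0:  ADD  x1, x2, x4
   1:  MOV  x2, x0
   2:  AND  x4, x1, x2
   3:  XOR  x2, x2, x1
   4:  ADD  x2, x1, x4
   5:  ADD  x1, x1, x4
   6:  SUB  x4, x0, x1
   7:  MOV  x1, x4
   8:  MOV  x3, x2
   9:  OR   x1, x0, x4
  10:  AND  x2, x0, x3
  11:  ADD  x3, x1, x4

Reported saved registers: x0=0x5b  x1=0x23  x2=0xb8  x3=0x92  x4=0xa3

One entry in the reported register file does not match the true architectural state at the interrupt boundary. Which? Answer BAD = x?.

BAD = x1

after  0: x0=0x5b x1=0x6e x2=0x71 x3=0x92 x4=0xfd  N=0 Z=0
after  1: x0=0x5b x1=0x6e x2=0x5b x3=0x92 x4=0xfd  N=0 Z=0
after  2: x0=0x5b x1=0x6e x2=0x5b x3=0x92 x4=0x4a  N=0 Z=0
after  3: x0=0x5b x1=0x6e x2=0x35 x3=0x92 x4=0x4a  N=0 Z=0
after  4: x0=0x5b x1=0x6e x2=0xb8 x3=0x92 x4=0x4a  N=1 Z=0
after  5: x0=0x5b x1=0xb8 x2=0xb8 x3=0x92 x4=0x4a  N=1 Z=0
after  6: x0=0x5b x1=0xb8 x2=0xb8 x3=0x92 x4=0xa3  N=1 Z=0
after  7: x0=0x5b x1=0xa3 x2=0xb8 x3=0x92 x4=0xa3  N=1 Z=0
-- IRQ taken; context saved, return-PC = 8 --
mismatch: x1: reported 0x23 vs actual 0xa3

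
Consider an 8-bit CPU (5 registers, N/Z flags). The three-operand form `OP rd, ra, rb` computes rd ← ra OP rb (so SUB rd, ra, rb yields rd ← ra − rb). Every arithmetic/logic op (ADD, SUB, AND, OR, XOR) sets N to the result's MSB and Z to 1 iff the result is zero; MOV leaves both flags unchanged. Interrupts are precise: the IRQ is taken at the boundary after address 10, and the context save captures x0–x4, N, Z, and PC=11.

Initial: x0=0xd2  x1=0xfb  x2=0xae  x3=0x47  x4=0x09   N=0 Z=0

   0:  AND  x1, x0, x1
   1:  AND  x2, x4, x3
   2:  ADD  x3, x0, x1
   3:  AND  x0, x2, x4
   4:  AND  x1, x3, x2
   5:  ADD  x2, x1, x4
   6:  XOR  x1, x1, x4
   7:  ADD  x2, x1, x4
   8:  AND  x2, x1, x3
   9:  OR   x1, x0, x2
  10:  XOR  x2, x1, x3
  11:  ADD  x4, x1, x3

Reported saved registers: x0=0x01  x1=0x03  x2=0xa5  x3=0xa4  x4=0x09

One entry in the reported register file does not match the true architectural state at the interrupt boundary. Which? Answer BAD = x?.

after  0: x0=0xd2 x1=0xd2 x2=0xae x3=0x47 x4=0x09  N=1 Z=0
after  1: x0=0xd2 x1=0xd2 x2=0x01 x3=0x47 x4=0x09  N=0 Z=0
after  2: x0=0xd2 x1=0xd2 x2=0x01 x3=0xa4 x4=0x09  N=1 Z=0
after  3: x0=0x01 x1=0xd2 x2=0x01 x3=0xa4 x4=0x09  N=0 Z=0
after  4: x0=0x01 x1=0x00 x2=0x01 x3=0xa4 x4=0x09  N=0 Z=1
after  5: x0=0x01 x1=0x00 x2=0x09 x3=0xa4 x4=0x09  N=0 Z=0
after  6: x0=0x01 x1=0x09 x2=0x09 x3=0xa4 x4=0x09  N=0 Z=0
after  7: x0=0x01 x1=0x09 x2=0x12 x3=0xa4 x4=0x09  N=0 Z=0
after  8: x0=0x01 x1=0x09 x2=0x00 x3=0xa4 x4=0x09  N=0 Z=1
after  9: x0=0x01 x1=0x01 x2=0x00 x3=0xa4 x4=0x09  N=0 Z=0
after 10: x0=0x01 x1=0x01 x2=0xa5 x3=0xa4 x4=0x09  N=1 Z=0
-- IRQ taken; context saved, return-PC = 11 --
mismatch: x1: reported 0x03 vs actual 0x01

BAD = x1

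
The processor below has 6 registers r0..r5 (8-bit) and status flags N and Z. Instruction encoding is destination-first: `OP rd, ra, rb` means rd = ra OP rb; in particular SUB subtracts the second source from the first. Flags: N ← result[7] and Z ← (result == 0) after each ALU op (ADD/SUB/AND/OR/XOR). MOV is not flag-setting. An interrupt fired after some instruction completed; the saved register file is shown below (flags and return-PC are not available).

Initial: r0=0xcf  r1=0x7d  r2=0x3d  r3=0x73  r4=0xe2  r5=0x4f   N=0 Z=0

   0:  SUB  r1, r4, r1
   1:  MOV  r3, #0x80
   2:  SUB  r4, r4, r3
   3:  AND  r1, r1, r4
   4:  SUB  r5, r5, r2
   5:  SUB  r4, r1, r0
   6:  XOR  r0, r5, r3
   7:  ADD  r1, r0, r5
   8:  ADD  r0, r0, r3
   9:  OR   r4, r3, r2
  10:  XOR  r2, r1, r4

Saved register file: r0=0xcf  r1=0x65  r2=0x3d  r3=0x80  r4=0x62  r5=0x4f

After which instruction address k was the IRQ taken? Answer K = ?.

after  0: r0=0xcf r1=0x65 r2=0x3d r3=0x73 r4=0xe2 r5=0x4f  N=0 Z=0
after  1: r0=0xcf r1=0x65 r2=0x3d r3=0x80 r4=0xe2 r5=0x4f  N=0 Z=0
after  2: r0=0xcf r1=0x65 r2=0x3d r3=0x80 r4=0x62 r5=0x4f  N=0 Z=0
-- IRQ taken; context saved, return-PC = 3 --

K = 2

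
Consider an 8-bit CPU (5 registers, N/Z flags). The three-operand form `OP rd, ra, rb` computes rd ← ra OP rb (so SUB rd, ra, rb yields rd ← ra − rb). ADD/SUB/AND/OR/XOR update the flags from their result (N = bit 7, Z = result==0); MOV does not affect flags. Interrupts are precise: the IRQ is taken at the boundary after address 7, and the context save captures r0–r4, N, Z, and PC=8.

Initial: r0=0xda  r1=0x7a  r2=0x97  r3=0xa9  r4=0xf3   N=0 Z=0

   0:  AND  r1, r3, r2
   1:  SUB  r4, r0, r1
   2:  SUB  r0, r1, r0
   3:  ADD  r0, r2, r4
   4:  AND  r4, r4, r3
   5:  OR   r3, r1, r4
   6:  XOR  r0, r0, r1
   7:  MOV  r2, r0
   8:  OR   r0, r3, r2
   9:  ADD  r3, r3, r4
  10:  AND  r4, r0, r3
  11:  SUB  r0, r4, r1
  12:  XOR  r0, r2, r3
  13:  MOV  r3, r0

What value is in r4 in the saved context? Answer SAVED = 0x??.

SAVED = 0x09

after  0: r0=0xda r1=0x81 r2=0x97 r3=0xa9 r4=0xf3  N=1 Z=0
after  1: r0=0xda r1=0x81 r2=0x97 r3=0xa9 r4=0x59  N=0 Z=0
after  2: r0=0xa7 r1=0x81 r2=0x97 r3=0xa9 r4=0x59  N=1 Z=0
after  3: r0=0xf0 r1=0x81 r2=0x97 r3=0xa9 r4=0x59  N=1 Z=0
after  4: r0=0xf0 r1=0x81 r2=0x97 r3=0xa9 r4=0x09  N=0 Z=0
after  5: r0=0xf0 r1=0x81 r2=0x97 r3=0x89 r4=0x09  N=1 Z=0
after  6: r0=0x71 r1=0x81 r2=0x97 r3=0x89 r4=0x09  N=0 Z=0
after  7: r0=0x71 r1=0x81 r2=0x71 r3=0x89 r4=0x09  N=0 Z=0
-- IRQ taken; context saved, return-PC = 8 --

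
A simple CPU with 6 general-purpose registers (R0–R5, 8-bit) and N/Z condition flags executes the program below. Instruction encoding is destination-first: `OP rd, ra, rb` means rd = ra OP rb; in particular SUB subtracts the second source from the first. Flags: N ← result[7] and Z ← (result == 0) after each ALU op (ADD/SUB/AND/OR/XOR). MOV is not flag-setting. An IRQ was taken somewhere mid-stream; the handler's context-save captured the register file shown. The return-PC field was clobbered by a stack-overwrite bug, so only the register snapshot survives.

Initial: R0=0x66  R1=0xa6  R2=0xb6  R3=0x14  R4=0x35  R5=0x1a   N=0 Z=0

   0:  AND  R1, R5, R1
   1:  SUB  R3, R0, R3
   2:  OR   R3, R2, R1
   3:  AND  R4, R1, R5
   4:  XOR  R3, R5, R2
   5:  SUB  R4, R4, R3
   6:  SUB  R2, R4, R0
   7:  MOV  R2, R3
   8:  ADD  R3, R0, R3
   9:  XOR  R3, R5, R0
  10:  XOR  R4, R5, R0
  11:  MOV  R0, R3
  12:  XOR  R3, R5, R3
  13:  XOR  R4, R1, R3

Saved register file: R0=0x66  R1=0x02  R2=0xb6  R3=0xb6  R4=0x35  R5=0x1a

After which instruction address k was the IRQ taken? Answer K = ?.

K = 2

after  0: R0=0x66 R1=0x02 R2=0xb6 R3=0x14 R4=0x35 R5=0x1a  N=0 Z=0
after  1: R0=0x66 R1=0x02 R2=0xb6 R3=0x52 R4=0x35 R5=0x1a  N=0 Z=0
after  2: R0=0x66 R1=0x02 R2=0xb6 R3=0xb6 R4=0x35 R5=0x1a  N=1 Z=0
-- IRQ taken; context saved, return-PC = 3 --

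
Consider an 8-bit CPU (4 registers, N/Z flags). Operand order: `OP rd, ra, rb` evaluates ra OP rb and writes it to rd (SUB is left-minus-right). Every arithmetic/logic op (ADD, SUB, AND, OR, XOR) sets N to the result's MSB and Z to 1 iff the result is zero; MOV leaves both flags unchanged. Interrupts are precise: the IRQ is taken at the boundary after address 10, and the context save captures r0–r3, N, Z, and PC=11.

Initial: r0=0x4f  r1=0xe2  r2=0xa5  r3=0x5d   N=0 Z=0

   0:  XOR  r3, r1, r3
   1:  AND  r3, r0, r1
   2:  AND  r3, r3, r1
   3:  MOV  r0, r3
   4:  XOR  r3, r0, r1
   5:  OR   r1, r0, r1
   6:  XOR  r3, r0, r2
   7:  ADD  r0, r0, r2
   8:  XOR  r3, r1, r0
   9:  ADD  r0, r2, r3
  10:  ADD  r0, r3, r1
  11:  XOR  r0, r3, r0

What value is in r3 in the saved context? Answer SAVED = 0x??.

SAVED = 0x05

after  0: r0=0x4f r1=0xe2 r2=0xa5 r3=0xbf  N=1 Z=0
after  1: r0=0x4f r1=0xe2 r2=0xa5 r3=0x42  N=0 Z=0
after  2: r0=0x4f r1=0xe2 r2=0xa5 r3=0x42  N=0 Z=0
after  3: r0=0x42 r1=0xe2 r2=0xa5 r3=0x42  N=0 Z=0
after  4: r0=0x42 r1=0xe2 r2=0xa5 r3=0xa0  N=1 Z=0
after  5: r0=0x42 r1=0xe2 r2=0xa5 r3=0xa0  N=1 Z=0
after  6: r0=0x42 r1=0xe2 r2=0xa5 r3=0xe7  N=1 Z=0
after  7: r0=0xe7 r1=0xe2 r2=0xa5 r3=0xe7  N=1 Z=0
after  8: r0=0xe7 r1=0xe2 r2=0xa5 r3=0x05  N=0 Z=0
after  9: r0=0xaa r1=0xe2 r2=0xa5 r3=0x05  N=1 Z=0
after 10: r0=0xe7 r1=0xe2 r2=0xa5 r3=0x05  N=1 Z=0
-- IRQ taken; context saved, return-PC = 11 --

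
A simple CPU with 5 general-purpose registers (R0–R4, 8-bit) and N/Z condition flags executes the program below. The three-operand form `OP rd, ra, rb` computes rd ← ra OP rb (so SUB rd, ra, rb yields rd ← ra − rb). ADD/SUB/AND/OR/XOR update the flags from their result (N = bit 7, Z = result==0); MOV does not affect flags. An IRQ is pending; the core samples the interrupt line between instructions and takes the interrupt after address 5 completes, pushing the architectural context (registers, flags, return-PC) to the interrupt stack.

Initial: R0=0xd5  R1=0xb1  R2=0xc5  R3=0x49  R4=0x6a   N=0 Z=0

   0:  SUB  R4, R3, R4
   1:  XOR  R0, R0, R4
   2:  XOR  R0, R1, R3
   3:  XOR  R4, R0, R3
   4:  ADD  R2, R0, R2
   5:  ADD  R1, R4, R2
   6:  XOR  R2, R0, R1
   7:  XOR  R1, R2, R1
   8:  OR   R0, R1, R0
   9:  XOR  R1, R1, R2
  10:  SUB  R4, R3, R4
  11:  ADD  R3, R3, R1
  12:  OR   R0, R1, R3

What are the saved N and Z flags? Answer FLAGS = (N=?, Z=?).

FLAGS = (N=0, Z=0)

after  0: R0=0xd5 R1=0xb1 R2=0xc5 R3=0x49 R4=0xdf  N=1 Z=0
after  1: R0=0x0a R1=0xb1 R2=0xc5 R3=0x49 R4=0xdf  N=0 Z=0
after  2: R0=0xf8 R1=0xb1 R2=0xc5 R3=0x49 R4=0xdf  N=1 Z=0
after  3: R0=0xf8 R1=0xb1 R2=0xc5 R3=0x49 R4=0xb1  N=1 Z=0
after  4: R0=0xf8 R1=0xb1 R2=0xbd R3=0x49 R4=0xb1  N=1 Z=0
after  5: R0=0xf8 R1=0x6e R2=0xbd R3=0x49 R4=0xb1  N=0 Z=0
-- IRQ taken; context saved, return-PC = 6 --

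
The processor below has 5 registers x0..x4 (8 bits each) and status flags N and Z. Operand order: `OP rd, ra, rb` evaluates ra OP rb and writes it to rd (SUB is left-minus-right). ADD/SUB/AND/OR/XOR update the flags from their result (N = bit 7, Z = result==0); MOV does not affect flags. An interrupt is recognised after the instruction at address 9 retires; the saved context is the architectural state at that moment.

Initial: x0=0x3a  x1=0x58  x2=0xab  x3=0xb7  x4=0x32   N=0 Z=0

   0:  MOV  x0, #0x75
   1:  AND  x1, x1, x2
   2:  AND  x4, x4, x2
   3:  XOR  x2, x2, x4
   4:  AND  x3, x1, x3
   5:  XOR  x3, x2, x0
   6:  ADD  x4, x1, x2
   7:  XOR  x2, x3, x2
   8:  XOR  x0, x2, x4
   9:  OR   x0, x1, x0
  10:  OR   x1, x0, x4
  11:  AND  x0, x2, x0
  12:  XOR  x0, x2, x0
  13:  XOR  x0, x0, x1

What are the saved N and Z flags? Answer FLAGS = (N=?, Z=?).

after  0: x0=0x75 x1=0x58 x2=0xab x3=0xb7 x4=0x32  N=0 Z=0
after  1: x0=0x75 x1=0x08 x2=0xab x3=0xb7 x4=0x32  N=0 Z=0
after  2: x0=0x75 x1=0x08 x2=0xab x3=0xb7 x4=0x22  N=0 Z=0
after  3: x0=0x75 x1=0x08 x2=0x89 x3=0xb7 x4=0x22  N=1 Z=0
after  4: x0=0x75 x1=0x08 x2=0x89 x3=0x00 x4=0x22  N=0 Z=1
after  5: x0=0x75 x1=0x08 x2=0x89 x3=0xfc x4=0x22  N=1 Z=0
after  6: x0=0x75 x1=0x08 x2=0x89 x3=0xfc x4=0x91  N=1 Z=0
after  7: x0=0x75 x1=0x08 x2=0x75 x3=0xfc x4=0x91  N=0 Z=0
after  8: x0=0xe4 x1=0x08 x2=0x75 x3=0xfc x4=0x91  N=1 Z=0
after  9: x0=0xec x1=0x08 x2=0x75 x3=0xfc x4=0x91  N=1 Z=0
-- IRQ taken; context saved, return-PC = 10 --

FLAGS = (N=1, Z=0)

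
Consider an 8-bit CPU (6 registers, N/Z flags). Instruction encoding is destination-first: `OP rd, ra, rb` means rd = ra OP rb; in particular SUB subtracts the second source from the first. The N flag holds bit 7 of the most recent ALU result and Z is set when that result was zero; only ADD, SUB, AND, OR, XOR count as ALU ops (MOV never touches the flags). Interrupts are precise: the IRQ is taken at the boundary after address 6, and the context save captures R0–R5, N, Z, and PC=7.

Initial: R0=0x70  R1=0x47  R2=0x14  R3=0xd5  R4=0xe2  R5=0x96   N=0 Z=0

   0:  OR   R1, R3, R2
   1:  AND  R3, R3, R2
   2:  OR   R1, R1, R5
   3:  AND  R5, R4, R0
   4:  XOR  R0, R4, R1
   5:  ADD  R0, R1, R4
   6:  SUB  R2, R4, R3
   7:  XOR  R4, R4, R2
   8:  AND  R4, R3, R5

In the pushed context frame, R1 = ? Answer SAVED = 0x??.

SAVED = 0xd7

after  0: R0=0x70 R1=0xd5 R2=0x14 R3=0xd5 R4=0xe2 R5=0x96  N=1 Z=0
after  1: R0=0x70 R1=0xd5 R2=0x14 R3=0x14 R4=0xe2 R5=0x96  N=0 Z=0
after  2: R0=0x70 R1=0xd7 R2=0x14 R3=0x14 R4=0xe2 R5=0x96  N=1 Z=0
after  3: R0=0x70 R1=0xd7 R2=0x14 R3=0x14 R4=0xe2 R5=0x60  N=0 Z=0
after  4: R0=0x35 R1=0xd7 R2=0x14 R3=0x14 R4=0xe2 R5=0x60  N=0 Z=0
after  5: R0=0xb9 R1=0xd7 R2=0x14 R3=0x14 R4=0xe2 R5=0x60  N=1 Z=0
after  6: R0=0xb9 R1=0xd7 R2=0xce R3=0x14 R4=0xe2 R5=0x60  N=1 Z=0
-- IRQ taken; context saved, return-PC = 7 --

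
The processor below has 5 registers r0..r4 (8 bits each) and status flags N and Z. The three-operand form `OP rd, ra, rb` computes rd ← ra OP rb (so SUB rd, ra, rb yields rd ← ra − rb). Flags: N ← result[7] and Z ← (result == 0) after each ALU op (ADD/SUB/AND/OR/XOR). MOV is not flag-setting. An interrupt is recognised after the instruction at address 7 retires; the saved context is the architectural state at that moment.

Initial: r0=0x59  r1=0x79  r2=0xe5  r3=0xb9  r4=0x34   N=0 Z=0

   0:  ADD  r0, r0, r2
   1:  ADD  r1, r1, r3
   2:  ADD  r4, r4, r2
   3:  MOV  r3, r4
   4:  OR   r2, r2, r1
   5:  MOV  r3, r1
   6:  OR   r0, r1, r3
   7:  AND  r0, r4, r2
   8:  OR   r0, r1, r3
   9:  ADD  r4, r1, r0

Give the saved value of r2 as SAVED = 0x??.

SAVED = 0xf7

after  0: r0=0x3e r1=0x79 r2=0xe5 r3=0xb9 r4=0x34  N=0 Z=0
after  1: r0=0x3e r1=0x32 r2=0xe5 r3=0xb9 r4=0x34  N=0 Z=0
after  2: r0=0x3e r1=0x32 r2=0xe5 r3=0xb9 r4=0x19  N=0 Z=0
after  3: r0=0x3e r1=0x32 r2=0xe5 r3=0x19 r4=0x19  N=0 Z=0
after  4: r0=0x3e r1=0x32 r2=0xf7 r3=0x19 r4=0x19  N=1 Z=0
after  5: r0=0x3e r1=0x32 r2=0xf7 r3=0x32 r4=0x19  N=1 Z=0
after  6: r0=0x32 r1=0x32 r2=0xf7 r3=0x32 r4=0x19  N=0 Z=0
after  7: r0=0x11 r1=0x32 r2=0xf7 r3=0x32 r4=0x19  N=0 Z=0
-- IRQ taken; context saved, return-PC = 8 --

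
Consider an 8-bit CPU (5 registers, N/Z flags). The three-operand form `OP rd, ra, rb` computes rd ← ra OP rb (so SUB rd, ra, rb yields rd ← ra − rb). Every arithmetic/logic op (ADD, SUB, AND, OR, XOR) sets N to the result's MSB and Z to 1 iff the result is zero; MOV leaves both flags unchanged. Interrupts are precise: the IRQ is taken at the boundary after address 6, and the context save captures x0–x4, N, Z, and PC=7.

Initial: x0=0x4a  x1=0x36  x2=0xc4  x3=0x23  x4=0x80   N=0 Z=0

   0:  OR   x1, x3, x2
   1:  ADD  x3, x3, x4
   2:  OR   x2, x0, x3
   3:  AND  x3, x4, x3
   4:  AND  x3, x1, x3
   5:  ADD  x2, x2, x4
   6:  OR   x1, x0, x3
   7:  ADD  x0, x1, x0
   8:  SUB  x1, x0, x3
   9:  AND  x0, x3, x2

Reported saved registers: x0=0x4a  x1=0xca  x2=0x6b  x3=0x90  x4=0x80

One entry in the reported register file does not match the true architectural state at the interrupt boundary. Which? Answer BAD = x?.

BAD = x3

after  0: x0=0x4a x1=0xe7 x2=0xc4 x3=0x23 x4=0x80  N=1 Z=0
after  1: x0=0x4a x1=0xe7 x2=0xc4 x3=0xa3 x4=0x80  N=1 Z=0
after  2: x0=0x4a x1=0xe7 x2=0xeb x3=0xa3 x4=0x80  N=1 Z=0
after  3: x0=0x4a x1=0xe7 x2=0xeb x3=0x80 x4=0x80  N=1 Z=0
after  4: x0=0x4a x1=0xe7 x2=0xeb x3=0x80 x4=0x80  N=1 Z=0
after  5: x0=0x4a x1=0xe7 x2=0x6b x3=0x80 x4=0x80  N=0 Z=0
after  6: x0=0x4a x1=0xca x2=0x6b x3=0x80 x4=0x80  N=1 Z=0
-- IRQ taken; context saved, return-PC = 7 --
mismatch: x3: reported 0x90 vs actual 0x80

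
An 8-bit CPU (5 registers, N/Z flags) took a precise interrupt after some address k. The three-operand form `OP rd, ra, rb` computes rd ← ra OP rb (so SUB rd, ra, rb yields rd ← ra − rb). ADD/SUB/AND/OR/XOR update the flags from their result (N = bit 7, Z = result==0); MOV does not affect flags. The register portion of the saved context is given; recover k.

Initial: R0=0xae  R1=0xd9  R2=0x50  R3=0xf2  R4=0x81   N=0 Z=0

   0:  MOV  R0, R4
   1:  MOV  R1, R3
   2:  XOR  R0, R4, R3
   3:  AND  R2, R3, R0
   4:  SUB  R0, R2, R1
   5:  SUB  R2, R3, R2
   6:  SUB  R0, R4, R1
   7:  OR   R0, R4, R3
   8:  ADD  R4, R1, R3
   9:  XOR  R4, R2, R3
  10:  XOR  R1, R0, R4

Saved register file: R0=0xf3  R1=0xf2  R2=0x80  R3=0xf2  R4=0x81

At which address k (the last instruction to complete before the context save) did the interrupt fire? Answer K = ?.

after  0: R0=0x81 R1=0xd9 R2=0x50 R3=0xf2 R4=0x81  N=0 Z=0
after  1: R0=0x81 R1=0xf2 R2=0x50 R3=0xf2 R4=0x81  N=0 Z=0
after  2: R0=0x73 R1=0xf2 R2=0x50 R3=0xf2 R4=0x81  N=0 Z=0
after  3: R0=0x73 R1=0xf2 R2=0x72 R3=0xf2 R4=0x81  N=0 Z=0
after  4: R0=0x80 R1=0xf2 R2=0x72 R3=0xf2 R4=0x81  N=1 Z=0
after  5: R0=0x80 R1=0xf2 R2=0x80 R3=0xf2 R4=0x81  N=1 Z=0
after  6: R0=0x8f R1=0xf2 R2=0x80 R3=0xf2 R4=0x81  N=1 Z=0
after  7: R0=0xf3 R1=0xf2 R2=0x80 R3=0xf2 R4=0x81  N=1 Z=0
-- IRQ taken; context saved, return-PC = 8 --

K = 7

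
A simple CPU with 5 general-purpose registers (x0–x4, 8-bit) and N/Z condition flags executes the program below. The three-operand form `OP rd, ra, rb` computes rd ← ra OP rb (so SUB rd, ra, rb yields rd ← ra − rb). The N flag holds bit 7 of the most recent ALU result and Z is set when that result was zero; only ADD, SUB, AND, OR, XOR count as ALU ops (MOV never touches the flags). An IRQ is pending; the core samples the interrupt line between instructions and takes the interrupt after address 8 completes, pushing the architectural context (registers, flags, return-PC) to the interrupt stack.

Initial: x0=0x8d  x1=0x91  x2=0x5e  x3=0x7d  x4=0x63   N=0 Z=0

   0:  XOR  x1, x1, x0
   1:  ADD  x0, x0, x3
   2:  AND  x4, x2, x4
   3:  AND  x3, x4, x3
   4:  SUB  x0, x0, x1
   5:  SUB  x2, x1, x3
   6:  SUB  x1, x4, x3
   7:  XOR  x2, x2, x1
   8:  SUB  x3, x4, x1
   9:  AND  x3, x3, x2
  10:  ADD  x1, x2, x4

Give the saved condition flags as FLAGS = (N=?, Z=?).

after  0: x0=0x8d x1=0x1c x2=0x5e x3=0x7d x4=0x63  N=0 Z=0
after  1: x0=0x0a x1=0x1c x2=0x5e x3=0x7d x4=0x63  N=0 Z=0
after  2: x0=0x0a x1=0x1c x2=0x5e x3=0x7d x4=0x42  N=0 Z=0
after  3: x0=0x0a x1=0x1c x2=0x5e x3=0x40 x4=0x42  N=0 Z=0
after  4: x0=0xee x1=0x1c x2=0x5e x3=0x40 x4=0x42  N=1 Z=0
after  5: x0=0xee x1=0x1c x2=0xdc x3=0x40 x4=0x42  N=1 Z=0
after  6: x0=0xee x1=0x02 x2=0xdc x3=0x40 x4=0x42  N=0 Z=0
after  7: x0=0xee x1=0x02 x2=0xde x3=0x40 x4=0x42  N=1 Z=0
after  8: x0=0xee x1=0x02 x2=0xde x3=0x40 x4=0x42  N=0 Z=0
-- IRQ taken; context saved, return-PC = 9 --

FLAGS = (N=0, Z=0)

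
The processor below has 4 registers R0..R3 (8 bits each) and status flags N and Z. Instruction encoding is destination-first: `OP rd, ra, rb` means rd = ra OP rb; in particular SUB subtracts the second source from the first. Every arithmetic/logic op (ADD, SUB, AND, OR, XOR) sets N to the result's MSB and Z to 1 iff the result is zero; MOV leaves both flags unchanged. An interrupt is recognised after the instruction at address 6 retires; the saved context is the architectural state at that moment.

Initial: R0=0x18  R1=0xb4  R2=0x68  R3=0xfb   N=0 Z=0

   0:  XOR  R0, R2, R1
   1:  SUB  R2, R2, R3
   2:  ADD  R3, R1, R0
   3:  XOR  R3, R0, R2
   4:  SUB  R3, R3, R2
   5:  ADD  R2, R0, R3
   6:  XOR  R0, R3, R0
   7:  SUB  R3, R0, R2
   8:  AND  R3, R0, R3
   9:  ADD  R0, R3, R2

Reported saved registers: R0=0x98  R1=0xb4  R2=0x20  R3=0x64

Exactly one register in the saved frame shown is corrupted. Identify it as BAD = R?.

BAD = R3

after  0: R0=0xdc R1=0xb4 R2=0x68 R3=0xfb  N=1 Z=0
after  1: R0=0xdc R1=0xb4 R2=0x6d R3=0xfb  N=0 Z=0
after  2: R0=0xdc R1=0xb4 R2=0x6d R3=0x90  N=1 Z=0
after  3: R0=0xdc R1=0xb4 R2=0x6d R3=0xb1  N=1 Z=0
after  4: R0=0xdc R1=0xb4 R2=0x6d R3=0x44  N=0 Z=0
after  5: R0=0xdc R1=0xb4 R2=0x20 R3=0x44  N=0 Z=0
after  6: R0=0x98 R1=0xb4 R2=0x20 R3=0x44  N=1 Z=0
-- IRQ taken; context saved, return-PC = 7 --
mismatch: R3: reported 0x64 vs actual 0x44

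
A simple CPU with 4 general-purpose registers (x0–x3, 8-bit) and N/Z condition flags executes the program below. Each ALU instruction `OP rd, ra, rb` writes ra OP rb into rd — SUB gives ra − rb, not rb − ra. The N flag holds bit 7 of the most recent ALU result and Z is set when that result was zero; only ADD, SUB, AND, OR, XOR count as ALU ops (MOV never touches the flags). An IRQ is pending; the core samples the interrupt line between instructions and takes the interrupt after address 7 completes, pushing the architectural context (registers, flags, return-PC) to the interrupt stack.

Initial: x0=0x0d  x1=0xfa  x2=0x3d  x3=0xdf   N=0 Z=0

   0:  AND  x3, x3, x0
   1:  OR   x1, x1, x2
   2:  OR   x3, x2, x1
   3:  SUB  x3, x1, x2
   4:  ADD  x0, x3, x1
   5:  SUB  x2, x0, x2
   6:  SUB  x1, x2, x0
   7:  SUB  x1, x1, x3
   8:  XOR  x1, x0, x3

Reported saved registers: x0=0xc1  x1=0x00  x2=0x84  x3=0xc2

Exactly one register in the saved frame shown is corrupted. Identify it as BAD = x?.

BAD = x1

after  0: x0=0x0d x1=0xfa x2=0x3d x3=0x0d  N=0 Z=0
after  1: x0=0x0d x1=0xff x2=0x3d x3=0x0d  N=1 Z=0
after  2: x0=0x0d x1=0xff x2=0x3d x3=0xff  N=1 Z=0
after  3: x0=0x0d x1=0xff x2=0x3d x3=0xc2  N=1 Z=0
after  4: x0=0xc1 x1=0xff x2=0x3d x3=0xc2  N=1 Z=0
after  5: x0=0xc1 x1=0xff x2=0x84 x3=0xc2  N=1 Z=0
after  6: x0=0xc1 x1=0xc3 x2=0x84 x3=0xc2  N=1 Z=0
after  7: x0=0xc1 x1=0x01 x2=0x84 x3=0xc2  N=0 Z=0
-- IRQ taken; context saved, return-PC = 8 --
mismatch: x1: reported 0x00 vs actual 0x01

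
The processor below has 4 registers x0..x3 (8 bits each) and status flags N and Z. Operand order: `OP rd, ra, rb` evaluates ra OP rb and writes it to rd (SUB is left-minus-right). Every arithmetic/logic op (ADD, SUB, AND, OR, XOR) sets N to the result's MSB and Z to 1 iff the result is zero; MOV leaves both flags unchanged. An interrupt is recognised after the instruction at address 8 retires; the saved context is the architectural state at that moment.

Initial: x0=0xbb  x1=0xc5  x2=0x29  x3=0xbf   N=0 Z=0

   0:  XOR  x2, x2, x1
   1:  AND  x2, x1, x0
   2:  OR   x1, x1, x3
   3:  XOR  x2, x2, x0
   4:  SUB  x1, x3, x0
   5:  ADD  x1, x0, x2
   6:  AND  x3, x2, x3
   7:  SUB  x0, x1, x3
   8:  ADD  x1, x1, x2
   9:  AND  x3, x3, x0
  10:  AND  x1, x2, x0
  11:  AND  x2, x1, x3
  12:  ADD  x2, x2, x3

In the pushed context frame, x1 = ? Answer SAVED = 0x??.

after  0: x0=0xbb x1=0xc5 x2=0xec x3=0xbf  N=1 Z=0
after  1: x0=0xbb x1=0xc5 x2=0x81 x3=0xbf  N=1 Z=0
after  2: x0=0xbb x1=0xff x2=0x81 x3=0xbf  N=1 Z=0
after  3: x0=0xbb x1=0xff x2=0x3a x3=0xbf  N=0 Z=0
after  4: x0=0xbb x1=0x04 x2=0x3a x3=0xbf  N=0 Z=0
after  5: x0=0xbb x1=0xf5 x2=0x3a x3=0xbf  N=1 Z=0
after  6: x0=0xbb x1=0xf5 x2=0x3a x3=0x3a  N=0 Z=0
after  7: x0=0xbb x1=0xf5 x2=0x3a x3=0x3a  N=1 Z=0
after  8: x0=0xbb x1=0x2f x2=0x3a x3=0x3a  N=0 Z=0
-- IRQ taken; context saved, return-PC = 9 --

SAVED = 0x2f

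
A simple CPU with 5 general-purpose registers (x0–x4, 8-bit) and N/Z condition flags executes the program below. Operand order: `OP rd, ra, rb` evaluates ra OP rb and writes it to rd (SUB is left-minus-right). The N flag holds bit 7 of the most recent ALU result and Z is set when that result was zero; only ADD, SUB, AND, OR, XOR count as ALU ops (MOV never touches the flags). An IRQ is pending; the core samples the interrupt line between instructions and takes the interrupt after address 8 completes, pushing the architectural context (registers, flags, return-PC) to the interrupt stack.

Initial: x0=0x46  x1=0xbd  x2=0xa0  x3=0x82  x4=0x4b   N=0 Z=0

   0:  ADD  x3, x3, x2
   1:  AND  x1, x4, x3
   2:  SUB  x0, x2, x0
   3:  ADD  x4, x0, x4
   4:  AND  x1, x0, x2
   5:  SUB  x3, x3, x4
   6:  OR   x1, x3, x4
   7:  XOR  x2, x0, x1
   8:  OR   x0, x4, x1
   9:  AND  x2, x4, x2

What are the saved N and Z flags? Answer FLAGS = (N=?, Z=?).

after  0: x0=0x46 x1=0xbd x2=0xa0 x3=0x22 x4=0x4b  N=0 Z=0
after  1: x0=0x46 x1=0x02 x2=0xa0 x3=0x22 x4=0x4b  N=0 Z=0
after  2: x0=0x5a x1=0x02 x2=0xa0 x3=0x22 x4=0x4b  N=0 Z=0
after  3: x0=0x5a x1=0x02 x2=0xa0 x3=0x22 x4=0xa5  N=1 Z=0
after  4: x0=0x5a x1=0x00 x2=0xa0 x3=0x22 x4=0xa5  N=0 Z=1
after  5: x0=0x5a x1=0x00 x2=0xa0 x3=0x7d x4=0xa5  N=0 Z=0
after  6: x0=0x5a x1=0xfd x2=0xa0 x3=0x7d x4=0xa5  N=1 Z=0
after  7: x0=0x5a x1=0xfd x2=0xa7 x3=0x7d x4=0xa5  N=1 Z=0
after  8: x0=0xfd x1=0xfd x2=0xa7 x3=0x7d x4=0xa5  N=1 Z=0
-- IRQ taken; context saved, return-PC = 9 --

FLAGS = (N=1, Z=0)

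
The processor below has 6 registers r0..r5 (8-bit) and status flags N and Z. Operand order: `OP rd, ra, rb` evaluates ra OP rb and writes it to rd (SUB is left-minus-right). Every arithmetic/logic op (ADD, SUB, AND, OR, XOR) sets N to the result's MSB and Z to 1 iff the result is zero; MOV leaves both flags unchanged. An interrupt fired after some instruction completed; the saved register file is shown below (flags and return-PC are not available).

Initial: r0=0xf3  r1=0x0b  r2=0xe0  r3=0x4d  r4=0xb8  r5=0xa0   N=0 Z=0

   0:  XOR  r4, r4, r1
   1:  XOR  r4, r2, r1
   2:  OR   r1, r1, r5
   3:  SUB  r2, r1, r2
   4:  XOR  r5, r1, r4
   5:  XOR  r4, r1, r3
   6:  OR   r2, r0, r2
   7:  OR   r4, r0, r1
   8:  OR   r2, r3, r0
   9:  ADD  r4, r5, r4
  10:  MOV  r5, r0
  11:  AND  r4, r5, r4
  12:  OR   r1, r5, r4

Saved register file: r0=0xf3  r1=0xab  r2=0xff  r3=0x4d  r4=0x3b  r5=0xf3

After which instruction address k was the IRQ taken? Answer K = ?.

after  0: r0=0xf3 r1=0x0b r2=0xe0 r3=0x4d r4=0xb3 r5=0xa0  N=1 Z=0
after  1: r0=0xf3 r1=0x0b r2=0xe0 r3=0x4d r4=0xeb r5=0xa0  N=1 Z=0
after  2: r0=0xf3 r1=0xab r2=0xe0 r3=0x4d r4=0xeb r5=0xa0  N=1 Z=0
after  3: r0=0xf3 r1=0xab r2=0xcb r3=0x4d r4=0xeb r5=0xa0  N=1 Z=0
after  4: r0=0xf3 r1=0xab r2=0xcb r3=0x4d r4=0xeb r5=0x40  N=0 Z=0
after  5: r0=0xf3 r1=0xab r2=0xcb r3=0x4d r4=0xe6 r5=0x40  N=1 Z=0
after  6: r0=0xf3 r1=0xab r2=0xfb r3=0x4d r4=0xe6 r5=0x40  N=1 Z=0
after  7: r0=0xf3 r1=0xab r2=0xfb r3=0x4d r4=0xfb r5=0x40  N=1 Z=0
after  8: r0=0xf3 r1=0xab r2=0xff r3=0x4d r4=0xfb r5=0x40  N=1 Z=0
after  9: r0=0xf3 r1=0xab r2=0xff r3=0x4d r4=0x3b r5=0x40  N=0 Z=0
after 10: r0=0xf3 r1=0xab r2=0xff r3=0x4d r4=0x3b r5=0xf3  N=0 Z=0
-- IRQ taken; context saved, return-PC = 11 --

K = 10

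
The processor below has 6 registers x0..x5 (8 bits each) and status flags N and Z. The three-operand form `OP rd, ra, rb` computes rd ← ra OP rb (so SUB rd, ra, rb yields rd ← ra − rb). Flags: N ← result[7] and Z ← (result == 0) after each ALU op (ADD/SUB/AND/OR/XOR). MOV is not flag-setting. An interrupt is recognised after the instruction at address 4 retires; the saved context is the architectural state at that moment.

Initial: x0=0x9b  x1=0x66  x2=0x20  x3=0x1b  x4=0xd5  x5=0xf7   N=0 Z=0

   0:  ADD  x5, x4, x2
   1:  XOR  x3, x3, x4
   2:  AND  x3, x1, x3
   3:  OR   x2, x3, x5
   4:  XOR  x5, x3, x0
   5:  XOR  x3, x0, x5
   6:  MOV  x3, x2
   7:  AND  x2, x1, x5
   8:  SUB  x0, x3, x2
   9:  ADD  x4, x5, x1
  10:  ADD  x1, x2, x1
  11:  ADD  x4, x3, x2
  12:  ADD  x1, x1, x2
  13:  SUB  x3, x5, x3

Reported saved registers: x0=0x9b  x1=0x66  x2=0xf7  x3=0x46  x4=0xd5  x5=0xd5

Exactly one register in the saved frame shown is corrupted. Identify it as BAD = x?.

BAD = x5

after  0: x0=0x9b x1=0x66 x2=0x20 x3=0x1b x4=0xd5 x5=0xf5  N=1 Z=0
after  1: x0=0x9b x1=0x66 x2=0x20 x3=0xce x4=0xd5 x5=0xf5  N=1 Z=0
after  2: x0=0x9b x1=0x66 x2=0x20 x3=0x46 x4=0xd5 x5=0xf5  N=0 Z=0
after  3: x0=0x9b x1=0x66 x2=0xf7 x3=0x46 x4=0xd5 x5=0xf5  N=1 Z=0
after  4: x0=0x9b x1=0x66 x2=0xf7 x3=0x46 x4=0xd5 x5=0xdd  N=1 Z=0
-- IRQ taken; context saved, return-PC = 5 --
mismatch: x5: reported 0xd5 vs actual 0xdd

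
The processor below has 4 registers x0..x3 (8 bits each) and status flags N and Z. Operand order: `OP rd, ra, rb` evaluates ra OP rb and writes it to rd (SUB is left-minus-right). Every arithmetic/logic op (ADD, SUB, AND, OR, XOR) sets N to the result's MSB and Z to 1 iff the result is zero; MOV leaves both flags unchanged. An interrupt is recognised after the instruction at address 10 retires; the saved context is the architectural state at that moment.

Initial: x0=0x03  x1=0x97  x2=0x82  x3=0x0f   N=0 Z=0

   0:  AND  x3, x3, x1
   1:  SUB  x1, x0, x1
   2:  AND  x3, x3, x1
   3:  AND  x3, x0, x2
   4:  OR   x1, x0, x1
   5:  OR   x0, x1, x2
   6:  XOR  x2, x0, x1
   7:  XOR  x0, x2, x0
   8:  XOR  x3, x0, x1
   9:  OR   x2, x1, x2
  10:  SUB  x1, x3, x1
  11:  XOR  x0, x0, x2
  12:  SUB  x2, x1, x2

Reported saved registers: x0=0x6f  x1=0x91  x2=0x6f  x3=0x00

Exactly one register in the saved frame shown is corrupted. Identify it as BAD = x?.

BAD = x2

after  0: x0=0x03 x1=0x97 x2=0x82 x3=0x07  N=0 Z=0
after  1: x0=0x03 x1=0x6c x2=0x82 x3=0x07  N=0 Z=0
after  2: x0=0x03 x1=0x6c x2=0x82 x3=0x04  N=0 Z=0
after  3: x0=0x03 x1=0x6c x2=0x82 x3=0x02  N=0 Z=0
after  4: x0=0x03 x1=0x6f x2=0x82 x3=0x02  N=0 Z=0
after  5: x0=0xef x1=0x6f x2=0x82 x3=0x02  N=1 Z=0
after  6: x0=0xef x1=0x6f x2=0x80 x3=0x02  N=1 Z=0
after  7: x0=0x6f x1=0x6f x2=0x80 x3=0x02  N=0 Z=0
after  8: x0=0x6f x1=0x6f x2=0x80 x3=0x00  N=0 Z=1
after  9: x0=0x6f x1=0x6f x2=0xef x3=0x00  N=1 Z=0
after 10: x0=0x6f x1=0x91 x2=0xef x3=0x00  N=1 Z=0
-- IRQ taken; context saved, return-PC = 11 --
mismatch: x2: reported 0x6f vs actual 0xef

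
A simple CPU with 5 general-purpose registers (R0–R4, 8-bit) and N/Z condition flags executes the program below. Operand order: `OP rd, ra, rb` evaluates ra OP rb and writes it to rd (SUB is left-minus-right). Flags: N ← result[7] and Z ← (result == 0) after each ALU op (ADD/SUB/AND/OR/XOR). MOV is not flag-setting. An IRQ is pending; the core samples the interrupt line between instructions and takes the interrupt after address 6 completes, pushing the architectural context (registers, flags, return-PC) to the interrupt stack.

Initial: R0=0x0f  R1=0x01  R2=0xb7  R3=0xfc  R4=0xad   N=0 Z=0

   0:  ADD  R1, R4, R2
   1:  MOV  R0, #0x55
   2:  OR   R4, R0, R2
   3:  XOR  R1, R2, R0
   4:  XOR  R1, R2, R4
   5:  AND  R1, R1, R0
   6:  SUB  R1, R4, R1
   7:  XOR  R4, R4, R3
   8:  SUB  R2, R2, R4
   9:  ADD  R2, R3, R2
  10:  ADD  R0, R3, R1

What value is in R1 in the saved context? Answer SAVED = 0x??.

SAVED = 0xb7

after  0: R0=0x0f R1=0x64 R2=0xb7 R3=0xfc R4=0xad  N=0 Z=0
after  1: R0=0x55 R1=0x64 R2=0xb7 R3=0xfc R4=0xad  N=0 Z=0
after  2: R0=0x55 R1=0x64 R2=0xb7 R3=0xfc R4=0xf7  N=1 Z=0
after  3: R0=0x55 R1=0xe2 R2=0xb7 R3=0xfc R4=0xf7  N=1 Z=0
after  4: R0=0x55 R1=0x40 R2=0xb7 R3=0xfc R4=0xf7  N=0 Z=0
after  5: R0=0x55 R1=0x40 R2=0xb7 R3=0xfc R4=0xf7  N=0 Z=0
after  6: R0=0x55 R1=0xb7 R2=0xb7 R3=0xfc R4=0xf7  N=1 Z=0
-- IRQ taken; context saved, return-PC = 7 --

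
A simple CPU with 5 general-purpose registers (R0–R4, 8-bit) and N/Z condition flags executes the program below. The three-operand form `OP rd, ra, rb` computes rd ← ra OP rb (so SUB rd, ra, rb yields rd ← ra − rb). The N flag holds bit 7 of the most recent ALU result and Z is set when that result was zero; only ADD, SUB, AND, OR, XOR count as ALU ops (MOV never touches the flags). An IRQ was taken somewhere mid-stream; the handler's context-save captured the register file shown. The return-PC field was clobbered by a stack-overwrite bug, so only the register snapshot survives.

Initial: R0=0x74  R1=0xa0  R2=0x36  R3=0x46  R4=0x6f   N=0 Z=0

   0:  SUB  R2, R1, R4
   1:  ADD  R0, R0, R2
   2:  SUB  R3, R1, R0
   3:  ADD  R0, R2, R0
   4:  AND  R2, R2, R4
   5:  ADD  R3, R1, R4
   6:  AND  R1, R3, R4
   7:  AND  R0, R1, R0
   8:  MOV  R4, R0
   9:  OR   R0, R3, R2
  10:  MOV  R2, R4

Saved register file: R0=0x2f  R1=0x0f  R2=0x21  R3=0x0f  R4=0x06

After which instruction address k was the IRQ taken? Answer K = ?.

after  0: R0=0x74 R1=0xa0 R2=0x31 R3=0x46 R4=0x6f  N=0 Z=0
after  1: R0=0xa5 R1=0xa0 R2=0x31 R3=0x46 R4=0x6f  N=1 Z=0
after  2: R0=0xa5 R1=0xa0 R2=0x31 R3=0xfb R4=0x6f  N=1 Z=0
after  3: R0=0xd6 R1=0xa0 R2=0x31 R3=0xfb R4=0x6f  N=1 Z=0
after  4: R0=0xd6 R1=0xa0 R2=0x21 R3=0xfb R4=0x6f  N=0 Z=0
after  5: R0=0xd6 R1=0xa0 R2=0x21 R3=0x0f R4=0x6f  N=0 Z=0
after  6: R0=0xd6 R1=0x0f R2=0x21 R3=0x0f R4=0x6f  N=0 Z=0
after  7: R0=0x06 R1=0x0f R2=0x21 R3=0x0f R4=0x6f  N=0 Z=0
after  8: R0=0x06 R1=0x0f R2=0x21 R3=0x0f R4=0x06  N=0 Z=0
after  9: R0=0x2f R1=0x0f R2=0x21 R3=0x0f R4=0x06  N=0 Z=0
-- IRQ taken; context saved, return-PC = 10 --

K = 9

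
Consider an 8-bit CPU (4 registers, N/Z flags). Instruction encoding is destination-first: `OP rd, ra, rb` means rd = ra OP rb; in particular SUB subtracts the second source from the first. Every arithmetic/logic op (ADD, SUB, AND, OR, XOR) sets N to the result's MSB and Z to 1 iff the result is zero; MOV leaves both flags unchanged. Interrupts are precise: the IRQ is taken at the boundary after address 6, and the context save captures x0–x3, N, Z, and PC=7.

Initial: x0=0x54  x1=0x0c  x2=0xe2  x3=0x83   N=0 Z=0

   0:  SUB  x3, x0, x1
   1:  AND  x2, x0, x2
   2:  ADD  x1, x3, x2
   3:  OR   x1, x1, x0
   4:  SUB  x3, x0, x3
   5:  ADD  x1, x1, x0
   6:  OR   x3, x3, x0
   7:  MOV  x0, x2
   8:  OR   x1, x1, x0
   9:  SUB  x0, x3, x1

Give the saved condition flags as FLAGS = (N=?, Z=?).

after  0: x0=0x54 x1=0x0c x2=0xe2 x3=0x48  N=0 Z=0
after  1: x0=0x54 x1=0x0c x2=0x40 x3=0x48  N=0 Z=0
after  2: x0=0x54 x1=0x88 x2=0x40 x3=0x48  N=1 Z=0
after  3: x0=0x54 x1=0xdc x2=0x40 x3=0x48  N=1 Z=0
after  4: x0=0x54 x1=0xdc x2=0x40 x3=0x0c  N=0 Z=0
after  5: x0=0x54 x1=0x30 x2=0x40 x3=0x0c  N=0 Z=0
after  6: x0=0x54 x1=0x30 x2=0x40 x3=0x5c  N=0 Z=0
-- IRQ taken; context saved, return-PC = 7 --

FLAGS = (N=0, Z=0)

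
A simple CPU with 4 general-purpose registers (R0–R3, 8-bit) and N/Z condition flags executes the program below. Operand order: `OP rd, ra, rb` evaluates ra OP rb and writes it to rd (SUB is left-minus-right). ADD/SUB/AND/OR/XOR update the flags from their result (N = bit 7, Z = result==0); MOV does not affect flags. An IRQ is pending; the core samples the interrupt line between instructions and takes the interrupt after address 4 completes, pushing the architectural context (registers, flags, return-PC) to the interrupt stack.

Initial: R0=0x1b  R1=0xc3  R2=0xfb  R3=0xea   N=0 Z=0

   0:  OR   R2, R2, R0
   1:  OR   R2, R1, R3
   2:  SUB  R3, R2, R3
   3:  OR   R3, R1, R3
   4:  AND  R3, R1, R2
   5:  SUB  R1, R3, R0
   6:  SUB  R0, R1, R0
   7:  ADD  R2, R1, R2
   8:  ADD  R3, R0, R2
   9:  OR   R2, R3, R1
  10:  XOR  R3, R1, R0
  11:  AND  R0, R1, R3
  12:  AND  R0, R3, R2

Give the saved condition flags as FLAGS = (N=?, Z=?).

FLAGS = (N=1, Z=0)

after  0: R0=0x1b R1=0xc3 R2=0xfb R3=0xea  N=1 Z=0
after  1: R0=0x1b R1=0xc3 R2=0xeb R3=0xea  N=1 Z=0
after  2: R0=0x1b R1=0xc3 R2=0xeb R3=0x01  N=0 Z=0
after  3: R0=0x1b R1=0xc3 R2=0xeb R3=0xc3  N=1 Z=0
after  4: R0=0x1b R1=0xc3 R2=0xeb R3=0xc3  N=1 Z=0
-- IRQ taken; context saved, return-PC = 5 --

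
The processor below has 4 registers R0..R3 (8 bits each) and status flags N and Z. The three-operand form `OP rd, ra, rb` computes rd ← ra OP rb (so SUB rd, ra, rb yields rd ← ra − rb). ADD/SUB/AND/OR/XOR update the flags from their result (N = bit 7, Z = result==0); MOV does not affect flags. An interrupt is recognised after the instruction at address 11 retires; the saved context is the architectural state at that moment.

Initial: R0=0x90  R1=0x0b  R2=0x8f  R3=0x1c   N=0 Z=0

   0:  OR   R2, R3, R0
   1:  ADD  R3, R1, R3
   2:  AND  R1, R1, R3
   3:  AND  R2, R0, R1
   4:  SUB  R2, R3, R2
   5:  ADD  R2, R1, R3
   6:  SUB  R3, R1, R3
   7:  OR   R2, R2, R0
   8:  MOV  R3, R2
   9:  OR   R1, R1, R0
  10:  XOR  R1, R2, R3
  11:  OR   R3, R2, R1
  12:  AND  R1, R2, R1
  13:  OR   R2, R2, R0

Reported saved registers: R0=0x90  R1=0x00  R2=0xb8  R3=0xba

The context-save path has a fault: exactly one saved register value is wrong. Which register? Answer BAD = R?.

BAD = R2

after  0: R0=0x90 R1=0x0b R2=0x9c R3=0x1c  N=1 Z=0
after  1: R0=0x90 R1=0x0b R2=0x9c R3=0x27  N=0 Z=0
after  2: R0=0x90 R1=0x03 R2=0x9c R3=0x27  N=0 Z=0
after  3: R0=0x90 R1=0x03 R2=0x00 R3=0x27  N=0 Z=1
after  4: R0=0x90 R1=0x03 R2=0x27 R3=0x27  N=0 Z=0
after  5: R0=0x90 R1=0x03 R2=0x2a R3=0x27  N=0 Z=0
after  6: R0=0x90 R1=0x03 R2=0x2a R3=0xdc  N=1 Z=0
after  7: R0=0x90 R1=0x03 R2=0xba R3=0xdc  N=1 Z=0
after  8: R0=0x90 R1=0x03 R2=0xba R3=0xba  N=1 Z=0
after  9: R0=0x90 R1=0x93 R2=0xba R3=0xba  N=1 Z=0
after 10: R0=0x90 R1=0x00 R2=0xba R3=0xba  N=0 Z=1
after 11: R0=0x90 R1=0x00 R2=0xba R3=0xba  N=1 Z=0
-- IRQ taken; context saved, return-PC = 12 --
mismatch: R2: reported 0xb8 vs actual 0xba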